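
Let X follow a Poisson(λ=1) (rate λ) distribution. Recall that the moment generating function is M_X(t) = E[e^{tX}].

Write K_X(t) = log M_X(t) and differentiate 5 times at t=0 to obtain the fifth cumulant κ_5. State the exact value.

κ_5 = K^(5)(0) = 1

M_X(t) = e^(e^(t) - 1)
K_X(t) = log M_X(t) = e^(t) - 1
K^(5)(t) = e^(t)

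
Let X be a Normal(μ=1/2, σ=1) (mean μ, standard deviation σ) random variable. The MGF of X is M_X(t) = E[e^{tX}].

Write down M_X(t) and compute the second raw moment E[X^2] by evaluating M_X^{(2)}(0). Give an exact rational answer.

E[X^2] = M^(2)(0) = 5/4

M_X(t) = e^(t^2/2 + t/2)
M^(2)(t) = t^2*e^(t/2)*e^(t^2/2) + t*e^(t/2)*e^(t^2/2) + 5*e^(t/2)*e^(t^2/2)/4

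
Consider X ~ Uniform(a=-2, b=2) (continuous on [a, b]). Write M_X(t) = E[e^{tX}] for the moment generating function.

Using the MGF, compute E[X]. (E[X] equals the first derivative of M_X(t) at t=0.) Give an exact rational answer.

E[X] = M^(1)(0) = 0

M_X(t) = (e^(2*t) - e^(-2*t))/(4*t)
M^(1)(t) = (2*t*e^(4*t) + 2*t - e^(4*t) + 1)*e^(-2*t)/(4*t^2)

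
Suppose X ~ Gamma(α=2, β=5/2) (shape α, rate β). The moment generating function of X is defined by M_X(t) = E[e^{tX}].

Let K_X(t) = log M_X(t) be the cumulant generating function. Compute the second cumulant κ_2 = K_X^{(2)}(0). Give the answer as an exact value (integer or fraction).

κ_2 = K′′(0) = 8/25

M_X(t) = 25/(4*(5/2 - t)^2)
K_X(t) = log M_X(t) = -2*log(5/2 - t) - 2*log(2) + 2*log(5)
K′(t) = -4/(2*t - 5)
K′′(t) = 8/(4*t^2 - 20*t + 25)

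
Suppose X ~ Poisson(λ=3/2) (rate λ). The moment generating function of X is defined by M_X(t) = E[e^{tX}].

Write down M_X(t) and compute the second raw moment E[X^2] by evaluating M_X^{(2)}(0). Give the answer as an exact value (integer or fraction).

E[X^2] = M′′(0) = 15/4

M_X(t) = e^(3*e^(t)/2 - 3/2)
M′(t) = 3*e^(-3/2)*e^(t)*e^(3*e^(t)/2)/2
M′′(t) = (9*e^(2*t)*e^(3*e^(t)/2) + 6*e^(t)*e^(3*e^(t)/2))*e^(-3/2)/4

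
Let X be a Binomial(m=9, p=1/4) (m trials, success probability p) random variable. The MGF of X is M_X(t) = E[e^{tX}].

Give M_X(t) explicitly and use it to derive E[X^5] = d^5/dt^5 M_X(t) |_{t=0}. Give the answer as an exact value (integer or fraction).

E[X^5] = d^5M/dt^5 |_{t=0} = 25569/64

M_X(t) = (e^(t)/4 + 3/4)^9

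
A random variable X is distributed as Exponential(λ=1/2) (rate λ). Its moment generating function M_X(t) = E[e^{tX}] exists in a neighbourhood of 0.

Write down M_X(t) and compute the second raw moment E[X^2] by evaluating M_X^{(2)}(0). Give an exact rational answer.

M_X(t) = 1/(2*(1/2 - t))
D^2[M](t) = -8/(8*t^3 - 12*t^2 + 6*t - 1)

E[X^2] = D^2[M](0) = 8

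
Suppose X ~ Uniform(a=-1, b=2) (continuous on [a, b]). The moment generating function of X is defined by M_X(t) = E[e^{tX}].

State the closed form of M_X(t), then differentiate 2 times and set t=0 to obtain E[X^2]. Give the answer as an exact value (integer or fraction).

E[X^2] = M^(2)(0) = 1

M_X(t) = (e^(2*t) - e^(-t))/(3*t)
M^(2)(t) = (4*t^2*e^(3*t) - t^2 - 4*t*e^(3*t) - 2*t + 2*e^(3*t) - 2)*e^(-t)/(3*t^3)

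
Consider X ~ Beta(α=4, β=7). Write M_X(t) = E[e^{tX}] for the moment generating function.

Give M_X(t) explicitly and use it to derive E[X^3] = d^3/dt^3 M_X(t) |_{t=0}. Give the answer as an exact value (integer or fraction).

M_X(t) = ₁F₁(4; 11; t)
dM/dt = 4*₁F₁(5; 12; t)/11
d^2M/dt^2 = 5*₁F₁(6; 13; t)/33
d^3M/dt^3 = 10*₁F₁(7; 14; t)/143

E[X^3] = d^3M/dt^3 |_{t=0} = 10/143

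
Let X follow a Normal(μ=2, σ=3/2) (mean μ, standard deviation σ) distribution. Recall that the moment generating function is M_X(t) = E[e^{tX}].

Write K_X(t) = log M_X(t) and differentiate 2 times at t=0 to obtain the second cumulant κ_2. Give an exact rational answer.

κ_2 = K^(2)(0) = 9/4

M_X(t) = e^(9*t^2/8 + 2*t)
K_X(t) = log M_X(t) = 9*t^2/8 + 2*t
K^(2)(t) = 9/4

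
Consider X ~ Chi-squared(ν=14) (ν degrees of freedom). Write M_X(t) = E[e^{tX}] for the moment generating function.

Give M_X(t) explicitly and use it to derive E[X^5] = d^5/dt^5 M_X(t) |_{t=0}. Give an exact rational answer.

M_X(t) = (1 - 2*t)^(-7)
M^(5)(t) = 1774080/(4096*t^12 - 24576*t^11 + 67584*t^10 - 112640*t^9 + 126720*t^8 - 101376*t^7 + 59136*t^6 - 25344*t^5 + 7920*t^4 - 1760*t^3 + 264*t^2 - 24*t + 1)

E[X^5] = M^(5)(0) = 1774080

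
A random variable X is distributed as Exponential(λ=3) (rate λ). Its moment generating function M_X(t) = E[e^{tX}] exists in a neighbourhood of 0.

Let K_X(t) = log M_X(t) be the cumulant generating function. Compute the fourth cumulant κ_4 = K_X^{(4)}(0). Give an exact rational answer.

M_X(t) = 3/(3 - t)
K_X(t) = log M_X(t) = -log(3 - t) + log(3)
D^4[K](t) = 6/(t^4 - 12*t^3 + 54*t^2 - 108*t + 81)

κ_4 = D^4[K](0) = 2/27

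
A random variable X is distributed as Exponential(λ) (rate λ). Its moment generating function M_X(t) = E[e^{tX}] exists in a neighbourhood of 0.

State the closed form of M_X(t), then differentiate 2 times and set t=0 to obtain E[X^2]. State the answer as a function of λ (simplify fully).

E[X^2] = d^2M/dt^2 |_{t=0} = 2/λ^2

M_X(t) = λ/(λ - t)
dM/dt = λ/(λ^2 - 2*λ*t + t^2)
d^2M/dt^2 = -2*λ/(-λ^3 + 3*λ^2*t - 3*λ*t^2 + t^3)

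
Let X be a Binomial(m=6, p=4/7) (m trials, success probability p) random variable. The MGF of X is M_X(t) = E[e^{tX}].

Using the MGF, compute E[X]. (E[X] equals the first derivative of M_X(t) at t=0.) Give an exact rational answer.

E[X] = M^(1)(0) = 24/7

M_X(t) = (4*e^(t)/7 + 3/7)^6
M^(1)(t) = 24576*e^(6*t)/117649 + 92160*e^(5*t)/117649 + 138240*e^(4*t)/117649 + 103680*e^(3*t)/117649 + 38880*e^(2*t)/117649 + 5832*e^(t)/117649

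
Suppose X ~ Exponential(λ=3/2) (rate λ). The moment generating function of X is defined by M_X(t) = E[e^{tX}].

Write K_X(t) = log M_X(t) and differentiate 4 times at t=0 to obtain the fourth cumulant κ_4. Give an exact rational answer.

κ_4 = K^(4)(0) = 32/27

M_X(t) = 3/(2*(3/2 - t))
K_X(t) = log M_X(t) = -log(3/2 - t) - log(2) + log(3)
K^(4)(t) = 96/(16*t^4 - 96*t^3 + 216*t^2 - 216*t + 81)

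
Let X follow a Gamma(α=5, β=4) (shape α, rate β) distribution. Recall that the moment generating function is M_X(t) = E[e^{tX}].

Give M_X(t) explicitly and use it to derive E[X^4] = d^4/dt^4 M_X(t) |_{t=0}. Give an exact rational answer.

M_X(t) = 1024/(4 - t)^5
dM/dt = 5120/(t^6 - 24*t^5 + 240*t^4 - 1280*t^3 + 3840*t^2 - 6144*t + 4096)
d^2M/dt^2 = -30720/(t^7 - 28*t^6 + 336*t^5 - 2240*t^4 + 8960*t^3 - 21504*t^2 + 28672*t - 16384)
d^3M/dt^3 = 215040/(t^8 - 32*t^7 + 448*t^6 - 3584*t^5 + 17920*t^4 - 57344*t^3 + 114688*t^2 - 131072*t + 65536)
d^4M/dt^4 = -1720320/(t^9 - 36*t^8 + 576*t^7 - 5376*t^6 + 32256*t^5 - 129024*t^4 + 344064*t^3 - 589824*t^2 + 589824*t - 262144)

E[X^4] = d^4M/dt^4 |_{t=0} = 105/16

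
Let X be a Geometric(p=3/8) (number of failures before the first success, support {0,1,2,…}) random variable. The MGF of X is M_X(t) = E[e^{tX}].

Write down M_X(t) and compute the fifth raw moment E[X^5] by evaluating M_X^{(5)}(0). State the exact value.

E[X^5] = D^5[M](0) = 338135/81

M_X(t) = 3/(8*(1 - 5*e^(t)/8))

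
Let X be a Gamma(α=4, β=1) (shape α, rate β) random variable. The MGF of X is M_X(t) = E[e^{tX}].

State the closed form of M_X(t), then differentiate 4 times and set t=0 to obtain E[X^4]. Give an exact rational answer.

M_X(t) = (1 - t)^(-4)
M^(4)(t) = 840/(t^8 - 8*t^7 + 28*t^6 - 56*t^5 + 70*t^4 - 56*t^3 + 28*t^2 - 8*t + 1)

E[X^4] = M^(4)(0) = 840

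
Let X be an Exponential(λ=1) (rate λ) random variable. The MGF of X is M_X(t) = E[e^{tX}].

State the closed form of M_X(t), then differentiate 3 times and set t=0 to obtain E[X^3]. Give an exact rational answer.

M_X(t) = 1/(1 - t)
D^3[M](t) = 6/(t^4 - 4*t^3 + 6*t^2 - 4*t + 1)

E[X^3] = D^3[M](0) = 6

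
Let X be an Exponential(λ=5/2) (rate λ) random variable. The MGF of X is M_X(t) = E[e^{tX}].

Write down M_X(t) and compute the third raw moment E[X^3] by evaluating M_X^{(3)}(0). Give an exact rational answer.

M_X(t) = 5/(2*(5/2 - t))
D^3[M](t) = 240/(16*t^4 - 160*t^3 + 600*t^2 - 1000*t + 625)

E[X^3] = D^3[M](0) = 48/125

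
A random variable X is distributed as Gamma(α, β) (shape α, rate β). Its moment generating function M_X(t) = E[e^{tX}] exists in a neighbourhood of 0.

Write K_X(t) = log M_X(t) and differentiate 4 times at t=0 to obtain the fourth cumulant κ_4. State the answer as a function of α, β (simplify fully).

κ_4 = K^(4)(0) = 6*α/β^4

M_X(t) = (β/(β - t))^α
K_X(t) = log M_X(t) = α*(log(β) - log(β - t))
K^(4)(t) = 6*α/(β^4 - 4*β^3*t + 6*β^2*t^2 - 4*β*t^3 + t^4)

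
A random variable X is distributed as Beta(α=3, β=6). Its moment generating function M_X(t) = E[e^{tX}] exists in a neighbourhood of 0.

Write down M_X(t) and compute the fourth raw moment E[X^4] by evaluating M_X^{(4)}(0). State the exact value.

E[X^4] = M′′′′(0) = 1/33

M_X(t) = ₁F₁(3; 9; t)
M′(t) = ₁F₁(4; 10; t)/3
M′′(t) = 2*₁F₁(5; 11; t)/15
M′′′(t) = 2*₁F₁(6; 12; t)/33
M′′′′(t) = ₁F₁(7; 13; t)/33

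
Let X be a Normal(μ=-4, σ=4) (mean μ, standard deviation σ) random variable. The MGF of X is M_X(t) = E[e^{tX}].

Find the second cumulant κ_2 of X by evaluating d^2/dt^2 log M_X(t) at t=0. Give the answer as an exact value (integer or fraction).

κ_2 = D^2[K](0) = 16

M_X(t) = e^(8*t^2 - 4*t)
K_X(t) = log M_X(t) = 8*t^2 - 4*t
D^2[K](t) = 16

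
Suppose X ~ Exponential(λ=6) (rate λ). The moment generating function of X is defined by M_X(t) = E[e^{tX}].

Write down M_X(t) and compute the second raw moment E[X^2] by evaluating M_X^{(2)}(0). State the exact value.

M_X(t) = 6/(6 - t)
D^2[M](t) = -12/(t^3 - 18*t^2 + 108*t - 216)

E[X^2] = D^2[M](0) = 1/18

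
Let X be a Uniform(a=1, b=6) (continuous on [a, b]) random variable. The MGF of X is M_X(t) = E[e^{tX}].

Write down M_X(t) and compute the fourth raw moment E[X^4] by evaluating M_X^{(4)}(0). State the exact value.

E[X^4] = M′′′′(0) = 311

M_X(t) = (e^(6*t) - e^(t))/(5*t)
M′(t) = (6*t*e^(6*t) - t*e^(t) - e^(6*t) + e^(t))/(5*t^2)
M′′(t) = (36*t^2*e^(6*t) - t^2*e^(t) - 12*t*e^(6*t) + 2*t*e^(t) + 2*e^(6*t) - 2*e^(t))/(5*t^3)
M′′′(t) = (216*t^3*e^(6*t) - t^3*e^(t) - 108*t^2*e^(6*t) + 3*t^2*e^(t) + 36*t*e^(6*t) - 6*t*e^(t) - 6*e^(6*t) + 6*e^(t))/(5*t^4)
M′′′′(t) = (1296*t^4*e^(6*t) - t^4*e^(t) - 864*t^3*e^(6*t) + 4*t^3*e^(t) + 432*t^2*e^(6*t) - 12*t^2*e^(t) - 144*t*e^(6*t) + 24*t*e^(t) + 24*e^(6*t) - 24*e^(t))/(5*t^5)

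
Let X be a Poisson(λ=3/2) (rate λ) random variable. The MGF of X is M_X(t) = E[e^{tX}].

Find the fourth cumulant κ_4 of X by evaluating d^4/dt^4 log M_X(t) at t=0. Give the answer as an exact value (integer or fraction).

M_X(t) = e^(3*e^(t)/2 - 3/2)
K_X(t) = log M_X(t) = 3*e^(t)/2 - 3/2
dK/dt = 3*e^(t)/2
d^2K/dt^2 = 3*e^(t)/2
d^3K/dt^3 = 3*e^(t)/2
d^4K/dt^4 = 3*e^(t)/2

κ_4 = d^4K/dt^4 |_{t=0} = 3/2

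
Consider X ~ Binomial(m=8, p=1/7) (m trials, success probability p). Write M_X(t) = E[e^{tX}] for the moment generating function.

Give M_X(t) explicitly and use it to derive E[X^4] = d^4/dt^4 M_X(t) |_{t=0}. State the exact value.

M_X(t) = (e^(t)/7 + 6/7)^8

E[X^4] = D^4[M](0) = 5392/343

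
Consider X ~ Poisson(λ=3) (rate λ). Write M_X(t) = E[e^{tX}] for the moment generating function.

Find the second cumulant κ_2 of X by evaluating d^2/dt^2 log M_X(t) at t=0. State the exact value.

M_X(t) = e^(3*e^(t) - 3)
K_X(t) = log M_X(t) = 3*e^(t) - 3
D^2[K](t) = 3*e^(t)

κ_2 = D^2[K](0) = 3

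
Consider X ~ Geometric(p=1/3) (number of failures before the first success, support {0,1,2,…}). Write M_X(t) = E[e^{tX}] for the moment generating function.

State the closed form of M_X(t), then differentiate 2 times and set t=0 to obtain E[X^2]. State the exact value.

M_X(t) = 1/(3*(1 - 2*e^(t)/3))
M^(2)(t) = (-4*e^(2*t) - 6*e^(t))/(8*e^(3*t) - 36*e^(2*t) + 54*e^(t) - 27)

E[X^2] = M^(2)(0) = 10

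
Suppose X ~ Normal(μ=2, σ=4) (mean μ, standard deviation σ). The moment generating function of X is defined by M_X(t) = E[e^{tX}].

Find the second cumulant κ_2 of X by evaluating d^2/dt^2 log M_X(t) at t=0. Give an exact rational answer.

κ_2 = D^2[K](0) = 16

M_X(t) = e^(8*t^2 + 2*t)
K_X(t) = log M_X(t) = 8*t^2 + 2*t
D^2[K](t) = 16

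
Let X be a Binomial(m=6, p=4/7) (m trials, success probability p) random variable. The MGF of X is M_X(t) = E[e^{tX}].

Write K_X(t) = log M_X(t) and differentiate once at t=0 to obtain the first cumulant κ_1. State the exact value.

κ_1 = K^(1)(0) = 24/7

M_X(t) = (4*e^(t)/7 + 3/7)^6
K_X(t) = log M_X(t) = 6*log(4*e^(t)/7 + 3/7)
K^(1)(t) = 24*e^(t)/(4*e^(t) + 3)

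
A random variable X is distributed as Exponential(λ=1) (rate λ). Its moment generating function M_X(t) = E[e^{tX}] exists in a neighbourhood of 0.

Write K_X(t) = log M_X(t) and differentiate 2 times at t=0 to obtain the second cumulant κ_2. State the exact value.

M_X(t) = 1/(1 - t)
K_X(t) = log M_X(t) = -log(1 - t)
K^(2)(t) = 1/(t^2 - 2*t + 1)

κ_2 = K^(2)(0) = 1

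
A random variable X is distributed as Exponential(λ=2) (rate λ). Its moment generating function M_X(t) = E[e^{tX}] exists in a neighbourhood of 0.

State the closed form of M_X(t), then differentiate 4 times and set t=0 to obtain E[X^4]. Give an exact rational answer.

M_X(t) = 2/(2 - t)
D^4[M](t) = -48/(t^5 - 10*t^4 + 40*t^3 - 80*t^2 + 80*t - 32)

E[X^4] = D^4[M](0) = 3/2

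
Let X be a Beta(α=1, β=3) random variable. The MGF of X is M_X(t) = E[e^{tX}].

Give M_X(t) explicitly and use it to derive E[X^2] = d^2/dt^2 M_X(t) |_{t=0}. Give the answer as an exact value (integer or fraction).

M_X(t) = ₁F₁(1; 4; t)
dM/dt = ₁F₁(2; 5; t)/4
d^2M/dt^2 = ₁F₁(3; 6; t)/10

E[X^2] = d^2M/dt^2 |_{t=0} = 1/10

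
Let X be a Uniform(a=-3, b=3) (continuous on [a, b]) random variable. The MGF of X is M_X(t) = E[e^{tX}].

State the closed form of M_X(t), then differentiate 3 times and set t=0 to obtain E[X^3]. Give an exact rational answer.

E[X^3] = d^3M/dt^3 |_{t=0} = 0

M_X(t) = (e^(3*t) - e^(-3*t))/(6*t)
dM/dt = (3*t*e^(6*t) + 3*t - e^(6*t) + 1)*e^(-3*t)/(6*t^2)
d^2M/dt^2 = (9*t^2*e^(6*t) - 9*t^2 - 6*t*e^(6*t) - 6*t + 2*e^(6*t) - 2)*e^(-3*t)/(6*t^3)
d^3M/dt^3 = (9*t^3*e^(6*t) + 9*t^3 - 9*t^2*e^(6*t) + 9*t^2 + 6*t*e^(6*t) + 6*t - 2*e^(6*t) + 2)*e^(-3*t)/(2*t^4)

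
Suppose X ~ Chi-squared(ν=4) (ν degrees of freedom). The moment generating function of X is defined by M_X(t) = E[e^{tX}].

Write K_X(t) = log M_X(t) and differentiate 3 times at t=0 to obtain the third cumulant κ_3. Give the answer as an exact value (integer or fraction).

κ_3 = K′′′(0) = 32

M_X(t) = (1 - 2*t)^(-2)
K_X(t) = log M_X(t) = -2*log(1 - 2*t)
K′(t) = -4/(2*t - 1)
K′′(t) = 8/(4*t^2 - 4*t + 1)
K′′′(t) = -32/(8*t^3 - 12*t^2 + 6*t - 1)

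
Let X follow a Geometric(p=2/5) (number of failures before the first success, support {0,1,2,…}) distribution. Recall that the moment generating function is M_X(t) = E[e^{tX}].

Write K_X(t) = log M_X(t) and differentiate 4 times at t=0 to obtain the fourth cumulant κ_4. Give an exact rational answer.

κ_4 = d^4K/dt^4 |_{t=0} = 705/8

M_X(t) = 2/(5*(1 - 3*e^(t)/5))
K_X(t) = log M_X(t) = -log(1 - 3*e^(t)/5) - log(5) + log(2)
dK/dt = -3*e^(t)/(3*e^(t) - 5)
d^2K/dt^2 = 15*e^(t)/(9*e^(2*t) - 30*e^(t) + 25)
d^3K/dt^3 = (-45*e^(2*t) - 75*e^(t))/(27*e^(3*t) - 135*e^(2*t) + 225*e^(t) - 125)
d^4K/dt^4 = (135*e^(3*t) + 900*e^(2*t) + 375*e^(t))/(81*e^(4*t) - 540*e^(3*t) + 1350*e^(2*t) - 1500*e^(t) + 625)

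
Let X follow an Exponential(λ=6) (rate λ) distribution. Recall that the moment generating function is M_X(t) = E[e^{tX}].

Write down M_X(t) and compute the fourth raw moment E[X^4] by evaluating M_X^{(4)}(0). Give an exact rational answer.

M_X(t) = 6/(6 - t)
M^(4)(t) = -144/(t^5 - 30*t^4 + 360*t^3 - 2160*t^2 + 6480*t - 7776)

E[X^4] = M^(4)(0) = 1/54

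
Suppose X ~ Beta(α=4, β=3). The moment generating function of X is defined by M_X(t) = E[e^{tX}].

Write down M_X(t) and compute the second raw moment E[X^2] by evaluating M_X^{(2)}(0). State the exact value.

E[X^2] = D^2[M](0) = 5/14

M_X(t) = ₁F₁(4; 7; t)
D^2[M](t) = 5*₁F₁(6; 9; t)/14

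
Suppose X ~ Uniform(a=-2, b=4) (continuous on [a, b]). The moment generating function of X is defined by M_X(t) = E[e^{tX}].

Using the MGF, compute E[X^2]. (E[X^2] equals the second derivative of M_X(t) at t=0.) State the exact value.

E[X^2] = d^2M/dt^2 |_{t=0} = 4

M_X(t) = (e^(4*t) - e^(-2*t))/(6*t)
dM/dt = (4*t*e^(6*t) + 2*t - e^(6*t) + 1)*e^(-2*t)/(6*t^2)
d^2M/dt^2 = (8*t^2*e^(6*t) - 2*t^2 - 4*t*e^(6*t) - 2*t + e^(6*t) - 1)*e^(-2*t)/(3*t^3)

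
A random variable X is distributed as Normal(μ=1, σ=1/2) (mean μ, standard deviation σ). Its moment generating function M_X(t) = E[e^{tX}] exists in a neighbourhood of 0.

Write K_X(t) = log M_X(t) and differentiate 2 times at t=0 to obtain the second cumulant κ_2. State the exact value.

κ_2 = D^2[K](0) = 1/4

M_X(t) = e^(t^2/8 + t)
K_X(t) = log M_X(t) = t^2/8 + t
D^2[K](t) = 1/4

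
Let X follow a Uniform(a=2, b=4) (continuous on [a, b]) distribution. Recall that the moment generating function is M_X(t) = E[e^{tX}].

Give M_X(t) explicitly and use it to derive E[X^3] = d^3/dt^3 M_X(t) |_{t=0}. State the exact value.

E[X^3] = M^(3)(0) = 30

M_X(t) = (e^(4*t) - e^(2*t))/(2*t)
M^(3)(t) = (32*t^3*e^(4*t) - 4*t^3*e^(2*t) - 24*t^2*e^(4*t) + 6*t^2*e^(2*t) + 12*t*e^(4*t) - 6*t*e^(2*t) - 3*e^(4*t) + 3*e^(2*t))/t^4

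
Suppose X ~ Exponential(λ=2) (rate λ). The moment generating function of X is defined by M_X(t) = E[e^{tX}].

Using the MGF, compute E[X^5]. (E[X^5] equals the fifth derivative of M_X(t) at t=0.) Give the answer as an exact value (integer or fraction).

E[X^5] = M^(5)(0) = 15/4

M_X(t) = 2/(2 - t)
M^(5)(t) = 240/(t^6 - 12*t^5 + 60*t^4 - 160*t^3 + 240*t^2 - 192*t + 64)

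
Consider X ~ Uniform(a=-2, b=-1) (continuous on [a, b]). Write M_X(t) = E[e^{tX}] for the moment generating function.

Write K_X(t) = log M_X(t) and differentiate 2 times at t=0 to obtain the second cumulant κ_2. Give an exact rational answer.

M_X(t) = (e^(-t) - e^(-2*t))/t
K_X(t) = log M_X(t) = -log(t) + log(e^(-t) - e^(-2*t))
K′(t) = (-t*e^(t) + 2*t - e^(t) + 1)/(t*e^(t) - t)
K′′(t) = (-t^2*e^(t) + e^(2*t) - 2*e^(t) + 1)/(t^2*e^(2*t) - 2*t^2*e^(t) + t^2)

κ_2 = K′′(0) = 1/12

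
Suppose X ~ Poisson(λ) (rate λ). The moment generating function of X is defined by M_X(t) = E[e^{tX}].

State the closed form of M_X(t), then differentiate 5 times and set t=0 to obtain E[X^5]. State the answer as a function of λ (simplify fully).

E[X^5] = D^5[M](0) = λ*(λ^4 + 10*λ^3 + 25*λ^2 + 15*λ + 1)

M_X(t) = e^(λ*(e^(t) - 1))
D^5[M](t) = (λ^5*e^(5*t)*e^(λ*e^(t)) + 10*λ^4*e^(4*t)*e^(λ*e^(t)) + 25*λ^3*e^(3*t)*e^(λ*e^(t)) + 15*λ^2*e^(2*t)*e^(λ*e^(t)) + λ*e^(t)*e^(λ*e^(t)))*e^(-λ)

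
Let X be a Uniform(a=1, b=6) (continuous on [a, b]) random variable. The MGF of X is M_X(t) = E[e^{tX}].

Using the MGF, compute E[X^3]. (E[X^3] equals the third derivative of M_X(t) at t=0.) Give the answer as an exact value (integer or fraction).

E[X^3] = D^3[M](0) = 259/4

M_X(t) = (e^(6*t) - e^(t))/(5*t)
D^3[M](t) = (216*t^3*e^(6*t) - t^3*e^(t) - 108*t^2*e^(6*t) + 3*t^2*e^(t) + 36*t*e^(6*t) - 6*t*e^(t) - 6*e^(6*t) + 6*e^(t))/(5*t^4)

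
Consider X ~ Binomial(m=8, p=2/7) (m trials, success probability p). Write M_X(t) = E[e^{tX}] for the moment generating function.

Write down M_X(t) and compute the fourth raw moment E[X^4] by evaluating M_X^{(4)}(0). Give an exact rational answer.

E[X^4] = M′′′′(0) = 31728/343

M_X(t) = (2*e^(t)/7 + 5/7)^8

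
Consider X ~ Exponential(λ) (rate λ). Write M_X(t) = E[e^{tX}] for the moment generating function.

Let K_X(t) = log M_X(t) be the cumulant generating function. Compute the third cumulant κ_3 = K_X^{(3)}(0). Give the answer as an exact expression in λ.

M_X(t) = λ/(λ - t)
K_X(t) = log M_X(t) = log(λ) - log(λ - t)
dK/dt = -1/(-λ + t)
d^2K/dt^2 = 1/(λ^2 - 2*λ*t + t^2)
d^3K/dt^3 = -2/(-λ^3 + 3*λ^2*t - 3*λ*t^2 + t^3)

κ_3 = d^3K/dt^3 |_{t=0} = 2/λ^3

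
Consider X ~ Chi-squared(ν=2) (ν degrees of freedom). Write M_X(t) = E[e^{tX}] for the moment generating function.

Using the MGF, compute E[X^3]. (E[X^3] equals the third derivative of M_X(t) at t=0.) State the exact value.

E[X^3] = M′′′(0) = 48

M_X(t) = 1/(1 - 2*t)
M′(t) = 2/(4*t^2 - 4*t + 1)
M′′(t) = -8/(8*t^3 - 12*t^2 + 6*t - 1)
M′′′(t) = 48/(16*t^4 - 32*t^3 + 24*t^2 - 8*t + 1)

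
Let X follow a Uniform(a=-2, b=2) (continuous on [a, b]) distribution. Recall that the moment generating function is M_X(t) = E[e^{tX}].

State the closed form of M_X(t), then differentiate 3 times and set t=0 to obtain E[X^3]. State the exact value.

E[X^3] = D^3[M](0) = 0

M_X(t) = (e^(2*t) - e^(-2*t))/(4*t)
D^3[M](t) = (4*t^3*e^(4*t) + 4*t^3 - 6*t^2*e^(4*t) + 6*t^2 + 6*t*e^(4*t) + 6*t - 3*e^(4*t) + 3)*e^(-2*t)/(2*t^4)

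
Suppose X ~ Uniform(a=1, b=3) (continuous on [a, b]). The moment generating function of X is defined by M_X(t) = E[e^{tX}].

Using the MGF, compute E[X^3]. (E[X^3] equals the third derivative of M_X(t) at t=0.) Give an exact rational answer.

E[X^3] = M′′′(0) = 10

M_X(t) = (e^(3*t) - e^(t))/(2*t)
M′(t) = (3*t*e^(3*t) - t*e^(t) - e^(3*t) + e^(t))/(2*t^2)
M′′(t) = (9*t^2*e^(3*t) - t^2*e^(t) - 6*t*e^(3*t) + 2*t*e^(t) + 2*e^(3*t) - 2*e^(t))/(2*t^3)
M′′′(t) = (27*t^3*e^(3*t) - t^3*e^(t) - 27*t^2*e^(3*t) + 3*t^2*e^(t) + 18*t*e^(3*t) - 6*t*e^(t) - 6*e^(3*t) + 6*e^(t))/(2*t^4)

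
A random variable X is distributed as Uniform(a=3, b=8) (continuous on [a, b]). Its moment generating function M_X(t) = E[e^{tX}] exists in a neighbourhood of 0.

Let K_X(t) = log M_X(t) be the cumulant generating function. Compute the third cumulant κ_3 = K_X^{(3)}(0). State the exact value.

κ_3 = D^3[K](0) = 0

M_X(t) = (e^(8*t) - e^(3*t))/(5*t)
K_X(t) = log M_X(t) = -log(t) + log(e^(8*t) - e^(3*t)) - log(5)
D^3[K](t) = (125*t^3*e^(10*t) + 125*t^3*e^(5*t) - 2*e^(15*t) + 6*e^(10*t) - 6*e^(5*t) + 2)/(t^3*e^(15*t) - 3*t^3*e^(10*t) + 3*t^3*e^(5*t) - t^3)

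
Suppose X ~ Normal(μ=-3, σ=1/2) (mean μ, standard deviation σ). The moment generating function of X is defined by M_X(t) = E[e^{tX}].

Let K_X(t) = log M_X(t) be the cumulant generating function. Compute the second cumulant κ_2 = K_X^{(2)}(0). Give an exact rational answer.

κ_2 = K′′(0) = 1/4

M_X(t) = e^(t^2/8 - 3*t)
K_X(t) = log M_X(t) = t^2/8 - 3*t
K′(t) = t/4 - 3
K′′(t) = 1/4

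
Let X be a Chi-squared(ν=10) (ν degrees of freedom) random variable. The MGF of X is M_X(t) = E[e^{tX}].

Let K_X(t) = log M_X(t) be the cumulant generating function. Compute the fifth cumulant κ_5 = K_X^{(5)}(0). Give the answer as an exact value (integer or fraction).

M_X(t) = (1 - 2*t)^(-5)
K_X(t) = log M_X(t) = -5*log(1 - 2*t)
K′(t) = -10/(2*t - 1)
K′′(t) = 20/(4*t^2 - 4*t + 1)
K′′′(t) = -80/(8*t^3 - 12*t^2 + 6*t - 1)
K′′′′(t) = 480/(16*t^4 - 32*t^3 + 24*t^2 - 8*t + 1)
K′′′′′(t) = -3840/(32*t^5 - 80*t^4 + 80*t^3 - 40*t^2 + 10*t - 1)

κ_5 = K′′′′′(0) = 3840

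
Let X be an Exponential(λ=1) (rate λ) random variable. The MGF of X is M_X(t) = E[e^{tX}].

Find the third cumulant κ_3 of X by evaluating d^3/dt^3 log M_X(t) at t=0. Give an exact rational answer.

κ_3 = K′′′(0) = 2

M_X(t) = 1/(1 - t)
K_X(t) = log M_X(t) = -log(1 - t)
K′(t) = -1/(t - 1)
K′′(t) = 1/(t^2 - 2*t + 1)
K′′′(t) = -2/(t^3 - 3*t^2 + 3*t - 1)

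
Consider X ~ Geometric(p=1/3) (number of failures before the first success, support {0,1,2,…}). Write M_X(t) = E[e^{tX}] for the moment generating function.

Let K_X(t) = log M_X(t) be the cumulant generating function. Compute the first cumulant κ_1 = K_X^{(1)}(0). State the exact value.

κ_1 = K′(0) = 2

M_X(t) = 1/(3*(1 - 2*e^(t)/3))
K_X(t) = log M_X(t) = -log(1 - 2*e^(t)/3) - log(3)
K′(t) = -2*e^(t)/(2*e^(t) - 3)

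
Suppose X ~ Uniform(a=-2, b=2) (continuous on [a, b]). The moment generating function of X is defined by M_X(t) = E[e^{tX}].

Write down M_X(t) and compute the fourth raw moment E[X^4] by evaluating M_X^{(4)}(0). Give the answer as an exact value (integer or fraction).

M_X(t) = (e^(2*t) - e^(-2*t))/(4*t)
D^4[M](t) = (4*t^4*e^(4*t) - 4*t^4 - 8*t^3*e^(4*t) - 8*t^3 + 12*t^2*e^(4*t) - 12*t^2 - 12*t*e^(4*t) - 12*t + 6*e^(4*t) - 6)*e^(-2*t)/t^5

E[X^4] = D^4[M](0) = 16/5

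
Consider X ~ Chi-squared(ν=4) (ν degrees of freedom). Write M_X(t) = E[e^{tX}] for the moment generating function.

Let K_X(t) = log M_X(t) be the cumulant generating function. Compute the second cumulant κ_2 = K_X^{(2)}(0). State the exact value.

M_X(t) = (1 - 2*t)^(-2)
K_X(t) = log M_X(t) = -2*log(1 - 2*t)
D^2[K](t) = 8/(4*t^2 - 4*t + 1)

κ_2 = D^2[K](0) = 8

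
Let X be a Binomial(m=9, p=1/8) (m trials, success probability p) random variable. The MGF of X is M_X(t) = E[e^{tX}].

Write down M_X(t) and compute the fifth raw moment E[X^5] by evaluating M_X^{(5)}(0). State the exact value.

E[X^5] = d^5M/dt^5 |_{t=0} = 103329/2048

M_X(t) = (e^(t)/8 + 7/8)^9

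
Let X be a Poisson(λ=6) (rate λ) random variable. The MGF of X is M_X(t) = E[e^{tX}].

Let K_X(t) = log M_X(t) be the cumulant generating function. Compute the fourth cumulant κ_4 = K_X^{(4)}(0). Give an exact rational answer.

κ_4 = K′′′′(0) = 6

M_X(t) = e^(6*e^(t) - 6)
K_X(t) = log M_X(t) = 6*e^(t) - 6
K′(t) = 6*e^(t)
K′′(t) = 6*e^(t)
K′′′(t) = 6*e^(t)
K′′′′(t) = 6*e^(t)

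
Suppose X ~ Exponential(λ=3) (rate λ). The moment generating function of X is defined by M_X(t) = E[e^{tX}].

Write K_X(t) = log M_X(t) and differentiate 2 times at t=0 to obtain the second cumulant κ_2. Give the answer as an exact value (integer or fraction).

κ_2 = d^2K/dt^2 |_{t=0} = 1/9

M_X(t) = 3/(3 - t)
K_X(t) = log M_X(t) = -log(3 - t) + log(3)
dK/dt = -1/(t - 3)
d^2K/dt^2 = 1/(t^2 - 6*t + 9)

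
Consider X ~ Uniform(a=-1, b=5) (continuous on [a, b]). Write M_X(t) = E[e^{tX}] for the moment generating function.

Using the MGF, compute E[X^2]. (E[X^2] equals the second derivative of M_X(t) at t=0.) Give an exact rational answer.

E[X^2] = M′′(0) = 7

M_X(t) = (e^(5*t) - e^(-t))/(6*t)
M′(t) = (5*t*e^(6*t) + t - e^(6*t) + 1)*e^(-t)/(6*t^2)
M′′(t) = (25*t^2*e^(6*t) - t^2 - 10*t*e^(6*t) - 2*t + 2*e^(6*t) - 2)*e^(-t)/(6*t^3)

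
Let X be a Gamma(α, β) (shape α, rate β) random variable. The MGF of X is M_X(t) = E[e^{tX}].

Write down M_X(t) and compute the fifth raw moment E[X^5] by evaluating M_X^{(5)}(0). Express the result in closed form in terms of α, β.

M_X(t) = (β/(β - t))^α
dM/dt = -α*β^α*(1/(β - t))^α/(-β + t)
d^2M/dt^2 = (α^2*β^α*(1/(β - t))^α + α*β^α*(1/(β - t))^α)/(β^2 - 2*β*t + t^2)
d^3M/dt^3 = (-α^3*β^α*(1/(β - t))^α - 3*α^2*β^α*(1/(β - t))^α - 2*α*β^α*(1/(β - t))^α)/(-β^3 + 3*β^2*t - 3*β*t^2 + t^3)
d^4M/dt^4 = (α^4*β^α*(1/(β - t))^α + 6*α^3*β^α*(1/(β - t))^α + 11*α^2*β^α*(1/(β - t))^α + 6*α*β^α*(1/(β - t))^α)/(β^4 - 4*β^3*t + 6*β^2*t^2 - 4*β*t^3 + t^4)

E[X^5] = d^5M/dt^5 |_{t=0} = α*(α^4 + 10*α^3 + 35*α^2 + 50*α + 24)/β^5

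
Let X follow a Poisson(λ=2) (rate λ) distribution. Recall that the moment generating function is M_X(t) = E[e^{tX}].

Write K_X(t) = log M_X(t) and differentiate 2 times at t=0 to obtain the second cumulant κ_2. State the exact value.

M_X(t) = e^(2*e^(t) - 2)
K_X(t) = log M_X(t) = 2*e^(t) - 2
D^2[K](t) = 2*e^(t)

κ_2 = D^2[K](0) = 2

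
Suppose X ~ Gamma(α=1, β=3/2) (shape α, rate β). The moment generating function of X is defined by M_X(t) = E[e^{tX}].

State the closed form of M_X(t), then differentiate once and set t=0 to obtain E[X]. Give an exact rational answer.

M_X(t) = 3/(2*(3/2 - t))
M^(1)(t) = 6/(4*t^2 - 12*t + 9)

E[X] = M^(1)(0) = 2/3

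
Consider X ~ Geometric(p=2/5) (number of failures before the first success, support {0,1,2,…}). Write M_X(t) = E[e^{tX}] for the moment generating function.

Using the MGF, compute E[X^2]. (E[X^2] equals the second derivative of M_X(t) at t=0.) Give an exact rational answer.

M_X(t) = 2/(5*(1 - 3*e^(t)/5))
D^2[M](t) = (-18*e^(2*t) - 30*e^(t))/(27*e^(3*t) - 135*e^(2*t) + 225*e^(t) - 125)

E[X^2] = D^2[M](0) = 6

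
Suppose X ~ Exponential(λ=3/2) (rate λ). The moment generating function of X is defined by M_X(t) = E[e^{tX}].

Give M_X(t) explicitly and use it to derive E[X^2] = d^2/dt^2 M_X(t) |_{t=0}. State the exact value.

E[X^2] = M′′(0) = 8/9

M_X(t) = 3/(2*(3/2 - t))
M′(t) = 6/(4*t^2 - 12*t + 9)
M′′(t) = -24/(8*t^3 - 36*t^2 + 54*t - 27)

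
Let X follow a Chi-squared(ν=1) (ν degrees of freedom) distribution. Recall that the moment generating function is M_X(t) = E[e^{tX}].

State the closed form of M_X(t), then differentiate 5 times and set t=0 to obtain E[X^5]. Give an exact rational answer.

E[X^5] = M′′′′′(0) = 945

M_X(t) = 1/√(1 - 2*t)
M′(t) = -1/(2*t*√(1 - 2*t) - √(1 - 2*t))
M′′(t) = 3/(4*t^2*√(1 - 2*t) - 4*t*√(1 - 2*t) + √(1 - 2*t))
M′′′(t) = -15/(8*t^3*√(1 - 2*t) - 12*t^2*√(1 - 2*t) + 6*t*√(1 - 2*t) - √(1 - 2*t))
M′′′′(t) = 105/(16*t^4*√(1 - 2*t) - 32*t^3*√(1 - 2*t) + 24*t^2*√(1 - 2*t) - 8*t*√(1 - 2*t) + √(1 - 2*t))
M′′′′′(t) = -945/(32*t^5*√(1 - 2*t) - 80*t^4*√(1 - 2*t) + 80*t^3*√(1 - 2*t) - 40*t^2*√(1 - 2*t) + 10*t*√(1 - 2*t) - √(1 - 2*t))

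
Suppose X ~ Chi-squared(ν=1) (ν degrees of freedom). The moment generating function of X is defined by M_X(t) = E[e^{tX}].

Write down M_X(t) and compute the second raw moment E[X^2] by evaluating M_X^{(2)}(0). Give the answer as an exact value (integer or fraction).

M_X(t) = 1/√(1 - 2*t)
dM/dt = -1/(2*t*√(1 - 2*t) - √(1 - 2*t))
d^2M/dt^2 = 3/(4*t^2*√(1 - 2*t) - 4*t*√(1 - 2*t) + √(1 - 2*t))

E[X^2] = d^2M/dt^2 |_{t=0} = 3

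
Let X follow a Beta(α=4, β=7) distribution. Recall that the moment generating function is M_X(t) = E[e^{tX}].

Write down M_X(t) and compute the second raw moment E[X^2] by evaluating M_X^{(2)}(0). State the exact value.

E[X^2] = d^2M/dt^2 |_{t=0} = 5/33

M_X(t) = ₁F₁(4; 11; t)
dM/dt = 4*₁F₁(5; 12; t)/11
d^2M/dt^2 = 5*₁F₁(6; 13; t)/33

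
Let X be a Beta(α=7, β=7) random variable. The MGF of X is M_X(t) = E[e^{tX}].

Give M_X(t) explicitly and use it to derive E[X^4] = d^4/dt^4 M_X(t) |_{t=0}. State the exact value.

M_X(t) = ₁F₁(7; 14; t)
D^4[M](t) = 3*₁F₁(11; 18; t)/34

E[X^4] = D^4[M](0) = 3/34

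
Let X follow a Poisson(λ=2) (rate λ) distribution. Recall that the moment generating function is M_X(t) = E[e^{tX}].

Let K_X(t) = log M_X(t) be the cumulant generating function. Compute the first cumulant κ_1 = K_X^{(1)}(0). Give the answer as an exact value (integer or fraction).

M_X(t) = e^(2*e^(t) - 2)
K_X(t) = log M_X(t) = 2*e^(t) - 2
dK/dt = 2*e^(t)

κ_1 = dK/dt |_{t=0} = 2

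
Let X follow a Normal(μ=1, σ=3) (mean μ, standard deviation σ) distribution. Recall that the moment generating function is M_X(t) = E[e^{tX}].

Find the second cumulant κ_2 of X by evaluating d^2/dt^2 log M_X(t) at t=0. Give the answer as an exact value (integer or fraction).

κ_2 = d^2K/dt^2 |_{t=0} = 9

M_X(t) = e^(9*t^2/2 + t)
K_X(t) = log M_X(t) = 9*t^2/2 + t
dK/dt = 9*t + 1
d^2K/dt^2 = 9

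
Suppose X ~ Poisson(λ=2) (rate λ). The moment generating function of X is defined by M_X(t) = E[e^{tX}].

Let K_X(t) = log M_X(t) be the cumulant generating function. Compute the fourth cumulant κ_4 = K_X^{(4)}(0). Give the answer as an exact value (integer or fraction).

κ_4 = d^4K/dt^4 |_{t=0} = 2

M_X(t) = e^(2*e^(t) - 2)
K_X(t) = log M_X(t) = 2*e^(t) - 2
dK/dt = 2*e^(t)
d^2K/dt^2 = 2*e^(t)
d^3K/dt^3 = 2*e^(t)
d^4K/dt^4 = 2*e^(t)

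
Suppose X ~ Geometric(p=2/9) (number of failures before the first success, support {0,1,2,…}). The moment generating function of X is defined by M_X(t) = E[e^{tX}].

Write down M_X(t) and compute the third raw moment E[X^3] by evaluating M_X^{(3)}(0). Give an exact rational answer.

M_X(t) = 2/(9*(1 - 7*e^(t)/9))
D^3[M](t) = (686*e^(3*t) + 3528*e^(2*t) + 1134*e^(t))/(2401*e^(4*t) - 12348*e^(3*t) + 23814*e^(2*t) - 20412*e^(t) + 6561)

E[X^3] = D^3[M](0) = 1337/4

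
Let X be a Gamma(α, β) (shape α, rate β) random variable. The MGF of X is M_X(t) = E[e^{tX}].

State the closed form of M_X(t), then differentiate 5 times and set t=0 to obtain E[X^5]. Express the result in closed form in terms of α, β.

M_X(t) = (β/(β - t))^α
M′(t) = -α*β^α*(1/(β - t))^α/(-β + t)
M′′(t) = (α^2*β^α*(1/(β - t))^α + α*β^α*(1/(β - t))^α)/(β^2 - 2*β*t + t^2)
M′′′(t) = (-α^3*β^α*(1/(β - t))^α - 3*α^2*β^α*(1/(β - t))^α - 2*α*β^α*(1/(β - t))^α)/(-β^3 + 3*β^2*t - 3*β*t^2 + t^3)
M′′′′(t) = (α^4*β^α*(1/(β - t))^α + 6*α^3*β^α*(1/(β - t))^α + 11*α^2*β^α*(1/(β - t))^α + 6*α*β^α*(1/(β - t))^α)/(β^4 - 4*β^3*t + 6*β^2*t^2 - 4*β*t^3 + t^4)

E[X^5] = M′′′′′(0) = α*(α^4 + 10*α^3 + 35*α^2 + 50*α + 24)/β^5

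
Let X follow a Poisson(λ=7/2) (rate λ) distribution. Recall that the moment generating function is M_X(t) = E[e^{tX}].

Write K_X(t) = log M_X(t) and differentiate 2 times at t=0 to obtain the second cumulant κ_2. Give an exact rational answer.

M_X(t) = e^(7*e^(t)/2 - 7/2)
K_X(t) = log M_X(t) = 7*e^(t)/2 - 7/2
dK/dt = 7*e^(t)/2
d^2K/dt^2 = 7*e^(t)/2

κ_2 = d^2K/dt^2 |_{t=0} = 7/2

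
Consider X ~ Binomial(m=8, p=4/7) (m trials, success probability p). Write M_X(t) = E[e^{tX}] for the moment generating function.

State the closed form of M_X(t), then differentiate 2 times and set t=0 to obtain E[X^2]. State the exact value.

M_X(t) = (4*e^(t)/7 + 3/7)^8

E[X^2] = M^(2)(0) = 160/7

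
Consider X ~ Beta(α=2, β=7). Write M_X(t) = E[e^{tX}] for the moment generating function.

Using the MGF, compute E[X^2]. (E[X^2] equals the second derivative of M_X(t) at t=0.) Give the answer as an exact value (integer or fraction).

M_X(t) = ₁F₁(2; 9; t)
M^(2)(t) = ₁F₁(4; 11; t)/15

E[X^2] = M^(2)(0) = 1/15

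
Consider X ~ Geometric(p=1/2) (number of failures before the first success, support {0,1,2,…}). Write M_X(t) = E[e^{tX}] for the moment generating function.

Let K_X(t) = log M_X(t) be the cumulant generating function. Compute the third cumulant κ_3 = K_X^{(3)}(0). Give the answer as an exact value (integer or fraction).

κ_3 = D^3[K](0) = 6

M_X(t) = 1/(2*(1 - e^(t)/2))
K_X(t) = log M_X(t) = -log(1 - e^(t)/2) - log(2)
D^3[K](t) = (-2*e^(2*t) - 4*e^(t))/(e^(3*t) - 6*e^(2*t) + 12*e^(t) - 8)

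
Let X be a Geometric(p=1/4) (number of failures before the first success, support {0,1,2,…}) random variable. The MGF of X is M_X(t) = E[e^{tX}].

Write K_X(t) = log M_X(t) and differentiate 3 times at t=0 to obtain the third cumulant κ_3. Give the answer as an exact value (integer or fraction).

κ_3 = d^3K/dt^3 |_{t=0} = 84

M_X(t) = 1/(4*(1 - 3*e^(t)/4))
K_X(t) = log M_X(t) = -log(1 - 3*e^(t)/4) - 2*log(2)
dK/dt = -3*e^(t)/(3*e^(t) - 4)
d^2K/dt^2 = 12*e^(t)/(9*e^(2*t) - 24*e^(t) + 16)
d^3K/dt^3 = (-36*e^(2*t) - 48*e^(t))/(27*e^(3*t) - 108*e^(2*t) + 144*e^(t) - 64)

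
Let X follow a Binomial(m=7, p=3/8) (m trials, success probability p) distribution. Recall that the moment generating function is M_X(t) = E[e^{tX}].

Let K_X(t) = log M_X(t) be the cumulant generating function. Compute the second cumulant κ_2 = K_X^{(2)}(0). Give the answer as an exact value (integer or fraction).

M_X(t) = (3*e^(t)/8 + 5/8)^7
K_X(t) = log M_X(t) = 7*log(3*e^(t)/8 + 5/8)
K^(2)(t) = 105*e^(t)/(9*e^(2*t) + 30*e^(t) + 25)

κ_2 = K^(2)(0) = 105/64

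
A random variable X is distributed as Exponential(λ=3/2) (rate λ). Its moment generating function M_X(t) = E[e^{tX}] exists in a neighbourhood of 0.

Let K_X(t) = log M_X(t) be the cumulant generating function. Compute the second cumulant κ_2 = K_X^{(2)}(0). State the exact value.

κ_2 = K′′(0) = 4/9

M_X(t) = 3/(2*(3/2 - t))
K_X(t) = log M_X(t) = -log(3/2 - t) - log(2) + log(3)
K′(t) = -2/(2*t - 3)
K′′(t) = 4/(4*t^2 - 12*t + 9)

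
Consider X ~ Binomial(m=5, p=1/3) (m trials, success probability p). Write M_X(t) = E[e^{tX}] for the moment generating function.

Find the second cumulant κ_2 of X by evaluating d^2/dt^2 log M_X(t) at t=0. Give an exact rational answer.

M_X(t) = (e^(t)/3 + 2/3)^5
K_X(t) = log M_X(t) = 5*log(e^(t)/3 + 2/3)
K′(t) = 5*e^(t)/(e^(t) + 2)
K′′(t) = 10*e^(t)/(e^(2*t) + 4*e^(t) + 4)

κ_2 = K′′(0) = 10/9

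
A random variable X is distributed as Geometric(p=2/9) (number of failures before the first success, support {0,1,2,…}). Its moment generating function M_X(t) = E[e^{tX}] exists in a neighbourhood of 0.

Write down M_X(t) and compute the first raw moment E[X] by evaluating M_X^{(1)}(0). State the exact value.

M_X(t) = 2/(9*(1 - 7*e^(t)/9))
M^(1)(t) = 14*e^(t)/(49*e^(2*t) - 126*e^(t) + 81)

E[X] = M^(1)(0) = 7/2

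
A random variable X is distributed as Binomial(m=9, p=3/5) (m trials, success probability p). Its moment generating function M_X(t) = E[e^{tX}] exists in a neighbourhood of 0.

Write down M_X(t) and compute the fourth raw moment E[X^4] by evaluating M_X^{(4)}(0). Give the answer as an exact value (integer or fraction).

M_X(t) = (3*e^(t)/5 + 2/5)^9

E[X^4] = d^4M/dt^4 |_{t=0} = 769959/625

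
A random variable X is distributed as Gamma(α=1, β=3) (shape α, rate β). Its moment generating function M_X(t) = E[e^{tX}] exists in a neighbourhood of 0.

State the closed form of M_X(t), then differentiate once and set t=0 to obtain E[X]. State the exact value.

M_X(t) = 3/(3 - t)
M^(1)(t) = 3/(t^2 - 6*t + 9)

E[X] = M^(1)(0) = 1/3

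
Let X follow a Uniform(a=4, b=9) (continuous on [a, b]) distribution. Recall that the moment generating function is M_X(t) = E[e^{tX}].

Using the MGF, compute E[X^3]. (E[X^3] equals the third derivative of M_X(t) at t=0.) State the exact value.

E[X^3] = M^(3)(0) = 1261/4

M_X(t) = (e^(9*t) - e^(4*t))/(5*t)
M^(3)(t) = (729*t^3*e^(9*t) - 64*t^3*e^(4*t) - 243*t^2*e^(9*t) + 48*t^2*e^(4*t) + 54*t*e^(9*t) - 24*t*e^(4*t) - 6*e^(9*t) + 6*e^(4*t))/(5*t^4)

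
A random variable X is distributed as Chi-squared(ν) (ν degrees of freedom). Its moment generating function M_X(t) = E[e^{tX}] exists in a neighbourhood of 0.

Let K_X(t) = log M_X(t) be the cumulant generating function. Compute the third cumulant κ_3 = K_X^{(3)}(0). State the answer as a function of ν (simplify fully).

M_X(t) = (1 - 2*t)^(-ν/2)
K_X(t) = log M_X(t) = -ν*log(1 - 2*t)/2
K′(t) = -ν/(2*t - 1)
K′′(t) = 2*ν/(4*t^2 - 4*t + 1)
K′′′(t) = -8*ν/(8*t^3 - 12*t^2 + 6*t - 1)

κ_3 = K′′′(0) = 8*ν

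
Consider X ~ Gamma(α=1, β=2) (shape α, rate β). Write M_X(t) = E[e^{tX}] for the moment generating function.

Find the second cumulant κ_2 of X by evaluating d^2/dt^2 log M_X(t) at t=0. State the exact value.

κ_2 = K′′(0) = 1/4

M_X(t) = 2/(2 - t)
K_X(t) = log M_X(t) = -log(2 - t) + log(2)
K′(t) = -1/(t - 2)
K′′(t) = 1/(t^2 - 4*t + 4)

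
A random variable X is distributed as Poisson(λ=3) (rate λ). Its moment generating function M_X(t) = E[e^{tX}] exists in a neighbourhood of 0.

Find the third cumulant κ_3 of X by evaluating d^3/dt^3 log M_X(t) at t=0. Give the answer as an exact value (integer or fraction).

M_X(t) = e^(3*e^(t) - 3)
K_X(t) = log M_X(t) = 3*e^(t) - 3
dK/dt = 3*e^(t)
d^2K/dt^2 = 3*e^(t)
d^3K/dt^3 = 3*e^(t)

κ_3 = d^3K/dt^3 |_{t=0} = 3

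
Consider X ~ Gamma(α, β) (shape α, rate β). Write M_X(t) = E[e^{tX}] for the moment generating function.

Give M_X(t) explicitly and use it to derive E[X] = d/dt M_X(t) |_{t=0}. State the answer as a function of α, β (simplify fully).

E[X] = dM/dt |_{t=0} = α/β

M_X(t) = (β/(β - t))^α
dM/dt = -α*β^α*(1/(β - t))^α/(-β + t)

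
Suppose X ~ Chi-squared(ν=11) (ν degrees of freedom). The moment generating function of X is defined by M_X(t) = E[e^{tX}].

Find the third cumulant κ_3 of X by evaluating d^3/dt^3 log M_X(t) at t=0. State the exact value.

κ_3 = K^(3)(0) = 88

M_X(t) = (1 - 2*t)^(-11/2)
K_X(t) = log M_X(t) = -11*log(1 - 2*t)/2
K^(3)(t) = -88/(8*t^3 - 12*t^2 + 6*t - 1)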